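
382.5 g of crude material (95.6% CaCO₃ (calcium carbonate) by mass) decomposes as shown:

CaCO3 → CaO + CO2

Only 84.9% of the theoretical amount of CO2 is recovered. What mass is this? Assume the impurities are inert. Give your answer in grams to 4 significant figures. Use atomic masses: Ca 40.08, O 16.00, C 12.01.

Pure CaCO3 available = 382.5 g × 0.956 = 365.67 g.
M(CaCO3) = 40.08 + 12.01 + 3(16.00) = 100.09 g/mol.
M(CO2) = 12.01 + 2(16.00) = 44.01 g/mol.
n(CaCO3) = 365.67 g / 100.09 g/mol = 3.6534 mol.
From the equation the CaCO3:CO2 mole ratio is 1:1, so n(CO2) = 3.6534 × 1/1 = 3.6534 mol.
Mass of CO2 = 3.6534 mol × 44.01 g/mol = 160.79 g.
Actual mass collected = 160.79 g × 0.849 = 136.51 g.

136.5 g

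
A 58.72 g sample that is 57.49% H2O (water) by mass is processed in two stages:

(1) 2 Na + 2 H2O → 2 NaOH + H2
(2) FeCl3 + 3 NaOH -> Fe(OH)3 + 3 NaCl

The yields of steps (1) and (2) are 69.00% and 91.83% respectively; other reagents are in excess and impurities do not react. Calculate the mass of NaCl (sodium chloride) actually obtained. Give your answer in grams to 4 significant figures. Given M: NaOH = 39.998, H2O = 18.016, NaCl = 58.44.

69.38 g

Pure H2O = 58.72 × 0.5749 = 33.758 g.
n(H2O) = 33.758 / 18.016 = 1.8738 mol.
Step 1 (H2O:NaOH = 2:2): theoretical n(NaOH) = 1.8738 mol; at 69.00% yield, n(NaOH) = 1.2929 mol.
Step 2 (NaOH:NaCl = 3:3): theoretical n(NaCl) = 1.2929 mol, so theoretical mass = 1.2929 × 58.44 = 75.558 g.
At 91.83% yield, actual mass of NaCl = 75.558 × 0.9183 = 69.385 g.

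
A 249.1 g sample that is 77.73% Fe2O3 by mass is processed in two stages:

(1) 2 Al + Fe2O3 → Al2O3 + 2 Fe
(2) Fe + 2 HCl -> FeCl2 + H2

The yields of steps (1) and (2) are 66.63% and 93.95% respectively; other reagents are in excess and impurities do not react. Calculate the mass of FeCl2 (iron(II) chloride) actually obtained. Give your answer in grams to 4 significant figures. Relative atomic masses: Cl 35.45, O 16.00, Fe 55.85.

192.4 g

Pure Fe2O3 = 249.1 × 0.7773 = 193.63 g.
M(Fe2O3) = 2(55.85) + 3(16.00) = 159.70 g/mol.
M(FeCl2) = 55.85 + 2(35.45) = 126.75 g/mol.
n(Fe2O3) = 193.63 / 159.70 = 1.2124 mol.
Step 1 (Fe2O3:Fe = 1:2): theoretical n(Fe) = 2.4249 mol; at 66.63% yield, n(Fe) = 1.6157 mol.
Step 2 (Fe:FeCl2 = 1:1): theoretical n(FeCl2) = 1.6157 mol, so theoretical mass = 1.6157 × 126.75 = 204.79 g.
At 93.95% yield, actual mass of FeCl2 = 204.79 × 0.9395 = 192.40 g.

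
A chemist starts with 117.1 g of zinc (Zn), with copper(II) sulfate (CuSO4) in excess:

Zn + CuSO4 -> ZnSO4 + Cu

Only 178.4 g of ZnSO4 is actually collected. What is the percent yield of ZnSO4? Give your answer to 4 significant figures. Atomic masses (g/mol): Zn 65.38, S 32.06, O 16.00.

M(Zn) = 65.38 g/mol.
M(ZnSO4) = 65.38 + 32.06 + 4(16.00) = 161.44 g/mol.
n(Zn) = 117.10 g / 65.38 g/mol = 1.7911 mol.
From the equation the Zn:ZnSO4 mole ratio is 1:1, so n(ZnSO4) = 1.7911 × 1/1 = 1.7911 mol.
Mass of ZnSO4 = 1.7911 mol × 161.44 g/mol = 289.15 g.
This is the theoretical yield. Percent yield = 178.4 g / 289.15 g × 100% = 61.698%.

61.70 %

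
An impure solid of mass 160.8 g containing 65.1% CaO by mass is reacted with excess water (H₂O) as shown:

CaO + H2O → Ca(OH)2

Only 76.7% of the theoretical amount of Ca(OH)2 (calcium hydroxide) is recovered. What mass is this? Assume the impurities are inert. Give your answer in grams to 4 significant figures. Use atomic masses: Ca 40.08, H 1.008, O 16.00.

106.1 g

Pure CaO available = 160.8 g × 0.651 = 104.68 g.
M(CaO) = 40.08 + 16.00 = 56.08 g/mol.
M(Ca(OH)2) = 40.08 + 2(16.00) + 2(1.008) = 74.096 g/mol.
n(CaO) = 104.68 g / 56.08 g/mol = 1.8666 mol.
From the equation the CaO:Ca(OH)2 mole ratio is 1:1, so n(Ca(OH)2) = 1.8666 × 1/1 = 1.8666 mol.
Mass of Ca(OH)2 = 1.8666 mol × 74.096 g/mol = 138.31 g.
Actual mass collected = 138.31 g × 0.767 = 106.08 g.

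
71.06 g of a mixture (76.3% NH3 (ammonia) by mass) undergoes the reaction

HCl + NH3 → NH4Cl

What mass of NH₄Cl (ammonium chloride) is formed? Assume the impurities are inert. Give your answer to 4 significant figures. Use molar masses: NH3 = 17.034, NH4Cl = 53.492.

Mass of pure NH3 = 71.06 g × 0.763 = 54.219 g.
n(NH3) = 54.219 g / 17.034 g/mol = 3.1830 mol.
From the equation the NH3:NH4Cl mole ratio is 1:1, so n(NH4Cl) = 3.1830 × 1/1 = 3.1830 mol.
Mass of NH4Cl = 3.1830 mol × 53.492 g/mol = 170.26 g.

170.3 g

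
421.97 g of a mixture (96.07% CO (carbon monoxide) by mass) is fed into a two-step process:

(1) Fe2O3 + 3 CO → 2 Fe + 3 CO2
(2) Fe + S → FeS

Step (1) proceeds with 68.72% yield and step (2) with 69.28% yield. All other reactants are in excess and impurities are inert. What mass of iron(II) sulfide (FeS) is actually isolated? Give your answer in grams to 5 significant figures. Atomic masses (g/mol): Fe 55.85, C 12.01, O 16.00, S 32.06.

403.83 g

Pure CO = 421.97 × 0.9607 = 405.387 g.
M(CO) = 12.01 + 16.00 = 28.01 g/mol.
M(FeS) = 55.85 + 32.06 = 87.91 g/mol.
n(CO) = 405.387 / 28.01 = 14.4729 mol.
Step 1 (CO:Fe = 3:2): theoretical n(Fe) = 9.64862 mol; at 68.72% yield, n(Fe) = 6.63053 mol.
Step 2 (Fe:FeS = 1:1): theoretical n(FeS) = 6.63053 mol, so theoretical mass = 6.63053 × 87.91 = 582.890 g.
At 69.28% yield, actual mass of FeS = 582.890 × 0.6928 = 403.826 g.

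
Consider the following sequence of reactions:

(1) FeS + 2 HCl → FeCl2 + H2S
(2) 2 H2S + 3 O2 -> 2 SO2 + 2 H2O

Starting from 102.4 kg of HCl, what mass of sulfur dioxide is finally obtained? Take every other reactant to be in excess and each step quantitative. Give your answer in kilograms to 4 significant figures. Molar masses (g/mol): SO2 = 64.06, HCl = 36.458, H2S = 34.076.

102.4 kg = 102400 g.
n(HCl) = 102400 / 36.458 = 2808.7 mol.
Step 1 gives a 2:1 ratio of HCl to H2S, so n(H2S) = 1404.4 mol.
In step 2 the H2S:SO2 ratio is 2:2, so n(SO2) = 1404.4 mol.
Mass of SO2 = 1404.4 × 64.06 = 89963 g = 89.96 kg.

89.96 kg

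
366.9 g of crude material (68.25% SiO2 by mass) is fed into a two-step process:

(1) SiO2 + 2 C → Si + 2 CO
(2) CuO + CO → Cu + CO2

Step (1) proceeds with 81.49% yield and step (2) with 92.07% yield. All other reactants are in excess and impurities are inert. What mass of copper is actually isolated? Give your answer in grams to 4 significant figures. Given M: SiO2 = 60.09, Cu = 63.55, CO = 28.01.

Pure SiO2 = 366.9 × 0.6825 = 250.41 g.
n(SiO2) = 250.41 / 60.09 = 4.1672 mol.
Step 1 (SiO2:CO = 1:2): theoretical n(CO) = 8.3345 mol; at 81.49% yield, n(CO) = 6.7918 mol.
Step 2 (CO:Cu = 1:1): theoretical n(Cu) = 6.7918 mol, so theoretical mass = 6.7918 × 63.55 = 431.62 g.
At 92.07% yield, actual mass of Cu = 431.62 × 0.9207 = 397.39 g.

397.4 g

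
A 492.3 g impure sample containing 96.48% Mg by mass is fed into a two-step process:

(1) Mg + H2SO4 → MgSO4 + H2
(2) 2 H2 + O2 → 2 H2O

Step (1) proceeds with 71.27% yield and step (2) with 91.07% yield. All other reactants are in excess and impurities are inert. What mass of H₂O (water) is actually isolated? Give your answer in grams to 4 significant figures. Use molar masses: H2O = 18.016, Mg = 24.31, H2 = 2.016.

228.5 g

Pure Mg = 492.3 × 0.9648 = 474.97 g.
n(Mg) = 474.97 / 24.31 = 19.538 mol.
Step 1 (Mg:H2 = 1:1): theoretical n(H2) = 19.538 mol; at 71.27% yield, n(H2) = 13.925 mol.
Step 2 (H2:H2O = 2:2): theoretical n(H2O) = 13.925 mol, so theoretical mass = 13.925 × 18.016 = 250.87 g.
At 91.07% yield, actual mass of H2O = 250.87 × 0.9107 = 228.47 g.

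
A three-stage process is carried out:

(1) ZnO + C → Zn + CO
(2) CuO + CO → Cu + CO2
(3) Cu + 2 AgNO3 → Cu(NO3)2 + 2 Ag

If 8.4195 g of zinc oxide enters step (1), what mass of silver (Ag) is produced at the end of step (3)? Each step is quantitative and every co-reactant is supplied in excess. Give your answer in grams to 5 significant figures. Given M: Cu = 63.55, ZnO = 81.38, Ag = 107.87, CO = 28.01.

n(ZnO) = 8.4195 / 81.38 = 0.103459 mol.
Reaction (1): ZnO→CO ratio 1:1 ⇒ n(CO) = 0.103459 mol.
Reaction (2): CO→Cu ratio 1:1 ⇒ n(Cu) = 0.103459 mol.
Reaction (3): Cu→Ag ratio 1:2 ⇒ n(Ag) = 0.206918 mol.
Mass of Ag = 0.206918 × 107.87 = 22.3203 g.

22.320 g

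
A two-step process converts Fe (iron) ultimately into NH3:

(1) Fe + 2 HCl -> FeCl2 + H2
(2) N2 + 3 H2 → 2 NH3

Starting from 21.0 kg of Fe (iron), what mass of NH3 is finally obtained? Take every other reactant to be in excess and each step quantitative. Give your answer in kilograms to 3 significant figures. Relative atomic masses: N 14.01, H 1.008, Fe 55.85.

M(Fe) = 55.85 g/mol.
M(NH3) = 14.01 + 3(1.008) = 17.034 g/mol.
21.0 kg = 21000 g.
n(Fe) = 21000 / 55.85 = 376.0 mol.
Step 1 gives a 1:1 ratio of Fe to H2, so n(H2) = 376.0 mol.
In step 2 the H2:NH3 ratio is 3:2, so n(NH3) = 250.7 mol.
Mass of NH3 = 250.7 × 17.034 = 4270 g = 4.27 kg.

4.27 kg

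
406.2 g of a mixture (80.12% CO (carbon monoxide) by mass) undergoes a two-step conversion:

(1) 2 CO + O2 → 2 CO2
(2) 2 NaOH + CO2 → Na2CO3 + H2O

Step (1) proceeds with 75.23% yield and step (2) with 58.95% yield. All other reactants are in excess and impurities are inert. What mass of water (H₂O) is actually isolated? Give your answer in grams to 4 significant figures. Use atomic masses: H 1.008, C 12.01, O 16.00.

Pure CO = 406.2 × 0.8012 = 325.45 g.
M(CO) = 12.01 + 16.00 = 28.01 g/mol.
M(H2O) = 2(1.008) + 16.00 = 18.016 g/mol.
n(CO) = 325.45 / 28.01 = 11.619 mol.
Step 1 (CO:CO2 = 2:2): theoretical n(CO2) = 11.619 mol; at 75.23% yield, n(CO2) = 8.7410 mol.
Step 2 (CO2:H2O = 1:1): theoretical n(H2O) = 8.7410 mol, so theoretical mass = 8.7410 × 18.016 = 157.48 g.
At 58.95% yield, actual mass of H2O = 157.48 × 0.5895 = 92.833 g.

92.83 g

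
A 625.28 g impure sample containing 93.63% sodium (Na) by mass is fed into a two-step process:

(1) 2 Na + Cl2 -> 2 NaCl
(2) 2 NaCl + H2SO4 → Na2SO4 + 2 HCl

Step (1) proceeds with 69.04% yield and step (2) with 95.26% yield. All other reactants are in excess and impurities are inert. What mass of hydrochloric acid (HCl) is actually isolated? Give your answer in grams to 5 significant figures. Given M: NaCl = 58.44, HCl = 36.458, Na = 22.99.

610.60 g

Pure Na = 625.28 × 0.9363 = 585.450 g.
n(Na) = 585.450 / 22.99 = 25.4654 mol.
Step 1 (Na:NaCl = 2:2): theoretical n(NaCl) = 25.4654 mol; at 69.04% yield, n(NaCl) = 17.5813 mol.
Step 2 (NaCl:HCl = 2:2): theoretical n(HCl) = 17.5813 mol, so theoretical mass = 17.5813 × 36.458 = 640.980 g.
At 95.26% yield, actual mass of HCl = 640.980 × 0.9526 = 610.597 g.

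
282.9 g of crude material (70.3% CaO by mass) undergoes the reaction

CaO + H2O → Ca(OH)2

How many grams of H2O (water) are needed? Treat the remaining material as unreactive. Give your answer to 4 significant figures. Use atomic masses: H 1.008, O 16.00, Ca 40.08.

63.89 g

Mass of pure CaO = 282.9 g × 0.703 = 198.88 g.
M(CaO) = 40.08 + 16.00 = 56.08 g/mol.
M(H2O) = 2(1.008) + 16.00 = 18.016 g/mol.
n(CaO) = 198.88 g / 56.08 g/mol = 3.5463 mol.
From the equation the CaO:H2O mole ratio is 1:1, so n(H2O) = 3.5463 × 1/1 = 3.5463 mol.
Mass of H2O = 3.5463 mol × 18.016 g/mol = 63.891 g.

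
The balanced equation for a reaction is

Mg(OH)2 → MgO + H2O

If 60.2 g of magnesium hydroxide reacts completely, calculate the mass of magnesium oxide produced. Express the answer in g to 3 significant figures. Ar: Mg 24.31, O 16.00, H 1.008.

41.6 g

M(Mg(OH)2) = 24.31 + 2(16.00) + 2(1.008) = 58.326 g/mol.
M(MgO) = 24.31 + 16.00 = 40.31 g/mol.
n(Mg(OH)2) = 60.20 g / 58.326 g/mol = 1.032 mol.
From the equation the Mg(OH)2:MgO mole ratio is 1:1, so n(MgO) = 1.032 × 1/1 = 1.032 mol.
Mass of MgO = 1.032 mol × 40.31 g/mol = 41.61 g.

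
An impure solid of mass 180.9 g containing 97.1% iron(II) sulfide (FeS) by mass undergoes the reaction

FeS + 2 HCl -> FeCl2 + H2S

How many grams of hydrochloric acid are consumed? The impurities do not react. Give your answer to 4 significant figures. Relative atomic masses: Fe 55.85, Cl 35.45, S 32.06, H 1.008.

Mass of pure FeS = 180.9 g × 0.971 = 175.65 g.
M(FeS) = 55.85 + 32.06 = 87.91 g/mol.
M(HCl) = 1.008 + 35.45 = 36.458 g/mol.
n(FeS) = 175.65 g / 87.91 g/mol = 1.9981 mol.
From the equation the FeS:HCl mole ratio is 1:2, so n(HCl) = 1.9981 × 2/1 = 3.9962 mol.
Mass of HCl = 3.9962 mol × 36.458 g/mol = 145.69 g.

145.7 g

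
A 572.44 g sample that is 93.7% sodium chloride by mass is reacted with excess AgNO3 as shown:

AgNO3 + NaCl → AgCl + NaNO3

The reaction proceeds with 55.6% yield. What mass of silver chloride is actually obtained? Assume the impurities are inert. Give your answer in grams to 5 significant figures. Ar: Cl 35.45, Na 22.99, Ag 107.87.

Pure NaCl available = 572.44 g × 0.937 = 536.376 g.
M(NaCl) = 22.99 + 35.45 = 58.44 g/mol.
M(AgCl) = 107.87 + 35.45 = 143.32 g/mol.
n(NaCl) = 536.376 g / 58.44 g/mol = 9.17824 mol.
From the equation the NaCl:AgCl mole ratio is 1:1, so n(AgCl) = 9.17824 × 1/1 = 9.17824 mol.
Mass of AgCl = 9.17824 mol × 143.32 g/mol = 1315.43 g.
Actual mass collected = 1315.43 g × 0.556 = 731.376 g.

731.38 g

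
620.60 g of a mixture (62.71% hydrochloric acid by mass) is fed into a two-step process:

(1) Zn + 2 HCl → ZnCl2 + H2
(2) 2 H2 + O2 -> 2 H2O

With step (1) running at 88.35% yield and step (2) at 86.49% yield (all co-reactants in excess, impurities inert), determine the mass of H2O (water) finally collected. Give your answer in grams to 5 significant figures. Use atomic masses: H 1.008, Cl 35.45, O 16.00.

73.478 g

Pure HCl = 620.60 × 0.6271 = 389.178 g.
M(HCl) = 1.008 + 35.45 = 36.458 g/mol.
M(H2O) = 2(1.008) + 16.00 = 18.016 g/mol.
n(HCl) = 389.178 / 36.458 = 10.6747 mol.
Step 1 (HCl:H2 = 2:1): theoretical n(H2) = 5.33735 mol; at 88.35% yield, n(H2) = 4.71555 mol.
Step 2 (H2:H2O = 2:2): theoretical n(H2O) = 4.71555 mol, so theoretical mass = 4.71555 × 18.016 = 84.9553 g.
At 86.49% yield, actual mass of H2O = 84.9553 × 0.8649 = 73.4779 g.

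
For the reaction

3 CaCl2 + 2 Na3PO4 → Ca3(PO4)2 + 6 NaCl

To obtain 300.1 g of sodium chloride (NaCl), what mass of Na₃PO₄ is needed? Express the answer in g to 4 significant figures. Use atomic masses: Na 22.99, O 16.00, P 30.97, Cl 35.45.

280.6 g

M(NaCl) = 22.99 + 35.45 = 58.44 g/mol.
M(Na3PO4) = 3(22.99) + 30.97 + 4(16.00) = 163.94 g/mol.
n(NaCl) = 300.10 g / 58.44 g/mol = 5.1352 mol.
From the equation the NaCl:Na3PO4 mole ratio is 6:2, so n(Na3PO4) = 5.1352 × 2/6 = 1.7117 mol.
Mass of Na3PO4 = 1.7117 mol × 163.94 g/mol = 280.62 g.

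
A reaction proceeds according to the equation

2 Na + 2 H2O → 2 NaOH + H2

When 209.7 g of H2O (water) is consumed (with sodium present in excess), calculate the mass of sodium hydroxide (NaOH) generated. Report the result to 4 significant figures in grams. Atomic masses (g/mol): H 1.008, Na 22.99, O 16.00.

M(H2O) = 2(1.008) + 16.00 = 18.016 g/mol.
M(NaOH) = 22.99 + 16.00 + 1.008 = 39.998 g/mol.
n(H2O) = 209.70 g / 18.016 g/mol = 11.640 mol.
From the equation the H2O:NaOH mole ratio is 2:2, so n(NaOH) = 11.640 × 2/2 = 11.640 mol.
Mass of NaOH = 11.640 mol × 39.998 g/mol = 465.56 g.

465.6 g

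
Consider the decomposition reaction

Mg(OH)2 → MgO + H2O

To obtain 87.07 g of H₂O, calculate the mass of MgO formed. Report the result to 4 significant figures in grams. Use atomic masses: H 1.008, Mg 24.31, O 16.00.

194.8 g

M(H2O) = 2(1.008) + 16.00 = 18.016 g/mol.
M(MgO) = 24.31 + 16.00 = 40.31 g/mol.
n(H2O) = 87.070 g / 18.016 g/mol = 4.8329 mol.
From the equation the H2O:MgO mole ratio is 1:1, so n(MgO) = 4.8329 × 1/1 = 4.8329 mol.
Mass of MgO = 4.8329 mol × 40.31 g/mol = 194.82 g.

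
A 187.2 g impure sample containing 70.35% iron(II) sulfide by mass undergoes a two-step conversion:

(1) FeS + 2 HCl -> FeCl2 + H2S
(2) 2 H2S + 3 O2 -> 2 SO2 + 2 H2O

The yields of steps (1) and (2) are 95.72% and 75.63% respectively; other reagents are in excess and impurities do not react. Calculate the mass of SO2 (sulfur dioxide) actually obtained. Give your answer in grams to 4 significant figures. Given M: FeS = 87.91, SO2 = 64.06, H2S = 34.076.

69.47 g

Pure FeS = 187.2 × 0.7035 = 131.70 g.
n(FeS) = 131.70 / 87.91 = 1.4981 mol.
Step 1 (FeS:H2S = 1:1): theoretical n(H2S) = 1.4981 mol; at 95.72% yield, n(H2S) = 1.4340 mol.
Step 2 (H2S:SO2 = 2:2): theoretical n(SO2) = 1.4340 mol, so theoretical mass = 1.4340 × 64.06 = 91.859 g.
At 75.63% yield, actual mass of SO2 = 91.859 × 0.7563 = 69.473 g.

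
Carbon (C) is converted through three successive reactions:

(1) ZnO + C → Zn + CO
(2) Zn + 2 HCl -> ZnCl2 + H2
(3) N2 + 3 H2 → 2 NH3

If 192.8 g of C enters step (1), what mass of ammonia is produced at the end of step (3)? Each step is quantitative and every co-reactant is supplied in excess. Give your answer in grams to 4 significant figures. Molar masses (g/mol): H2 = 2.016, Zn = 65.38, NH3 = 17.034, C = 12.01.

182.3 g

n(C) = 192.8 / 12.01 = 16.053 mol.
Reaction (1): C→Zn ratio 1:1 ⇒ n(Zn) = 16.053 mol.
Reaction (2): Zn→H2 ratio 1:1 ⇒ n(H2) = 16.053 mol.
Reaction (3): H2→NH3 ratio 3:2 ⇒ n(NH3) = 10.702 mol.
Mass of NH3 = 10.702 × 17.034 = 182.30 g.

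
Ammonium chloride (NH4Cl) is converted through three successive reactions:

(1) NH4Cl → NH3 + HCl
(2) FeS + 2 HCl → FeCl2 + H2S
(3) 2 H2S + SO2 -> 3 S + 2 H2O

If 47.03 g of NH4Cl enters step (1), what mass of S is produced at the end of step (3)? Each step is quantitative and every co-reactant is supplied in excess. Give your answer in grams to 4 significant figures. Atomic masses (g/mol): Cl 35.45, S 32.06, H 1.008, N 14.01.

21.14 g

M(NH4Cl) = 14.01 + 4(1.008) + 35.45 = 53.492 g/mol.
M(S) = 32.06 g/mol.
n(NH4Cl) = 47.03 / 53.492 = 0.87920 mol.
Reaction (1): NH4Cl→HCl ratio 1:1 ⇒ n(HCl) = 0.87920 mol.
Reaction (2): HCl→H2S ratio 2:1 ⇒ n(H2S) = 0.43960 mol.
Reaction (3): H2S→S ratio 2:3 ⇒ n(S) = 0.65940 mol.
Mass of S = 0.65940 × 32.06 = 21.140 g.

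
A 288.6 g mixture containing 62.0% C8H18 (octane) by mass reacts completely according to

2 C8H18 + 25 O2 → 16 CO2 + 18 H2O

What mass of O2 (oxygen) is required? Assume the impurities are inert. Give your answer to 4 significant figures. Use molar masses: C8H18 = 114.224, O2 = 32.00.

626.6 g

Mass of pure C8H18 = 288.6 g × 0.620 = 178.93 g.
n(C8H18) = 178.93 g / 114.224 g/mol = 1.5665 mol.
From the equation the C8H18:O2 mole ratio is 2:25, so n(O2) = 1.5665 × 25/2 = 19.581 mol.
Mass of O2 = 19.581 mol × 32.00 g/mol = 626.60 g.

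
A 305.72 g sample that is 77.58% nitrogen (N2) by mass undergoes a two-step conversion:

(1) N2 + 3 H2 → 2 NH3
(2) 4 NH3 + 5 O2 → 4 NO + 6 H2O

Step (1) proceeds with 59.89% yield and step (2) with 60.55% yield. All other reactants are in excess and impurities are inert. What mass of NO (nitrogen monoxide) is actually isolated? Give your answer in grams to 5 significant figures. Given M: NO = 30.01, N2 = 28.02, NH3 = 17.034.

184.23 g

Pure N2 = 305.72 × 0.7758 = 237.178 g.
n(N2) = 237.178 / 28.02 = 8.46458 mol.
Step 1 (N2:NH3 = 1:2): theoretical n(NH3) = 16.9292 mol; at 59.89% yield, n(NH3) = 10.1389 mol.
Step 2 (NH3:NO = 4:4): theoretical n(NO) = 10.1389 mol, so theoretical mass = 10.1389 × 30.01 = 304.268 g.
At 60.55% yield, actual mass of NO = 304.268 × 0.6055 = 184.234 g.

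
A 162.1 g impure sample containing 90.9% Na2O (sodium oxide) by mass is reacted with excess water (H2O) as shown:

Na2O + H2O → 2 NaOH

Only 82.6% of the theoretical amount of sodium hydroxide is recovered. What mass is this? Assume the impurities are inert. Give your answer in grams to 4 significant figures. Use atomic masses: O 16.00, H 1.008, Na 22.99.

157.1 g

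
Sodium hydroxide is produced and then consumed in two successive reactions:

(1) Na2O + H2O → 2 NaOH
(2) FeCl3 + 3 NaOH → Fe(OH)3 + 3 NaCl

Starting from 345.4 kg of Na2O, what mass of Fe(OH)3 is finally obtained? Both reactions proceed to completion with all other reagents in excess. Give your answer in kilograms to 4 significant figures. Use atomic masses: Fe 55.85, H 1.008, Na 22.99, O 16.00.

M(Na2O) = 2(22.99) + 16.00 = 61.98 g/mol.
M(Fe(OH)3) = 55.85 + 3(16.00) + 3(1.008) = 106.874 g/mol.
345.4 kg = 345400 g.
n(Na2O) = 345400 / 61.98 = 5572.8 mol.
Step 1 gives a 1:2 ratio of Na2O to NaOH, so n(NaOH) = 11146 mol.
In step 2 the NaOH:Fe(OH)3 ratio is 3:1, so n(Fe(OH)3) = 3715.2 mol.
Mass of Fe(OH)3 = 3715.2 × 106.874 = 397060 g = 397.1 kg.

397.1 kg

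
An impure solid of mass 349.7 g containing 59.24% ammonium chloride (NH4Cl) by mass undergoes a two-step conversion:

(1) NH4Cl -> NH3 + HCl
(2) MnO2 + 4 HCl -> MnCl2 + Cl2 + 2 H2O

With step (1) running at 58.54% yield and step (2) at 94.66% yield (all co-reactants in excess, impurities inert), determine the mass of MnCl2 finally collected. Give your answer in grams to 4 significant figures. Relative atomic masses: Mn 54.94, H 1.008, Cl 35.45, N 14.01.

Pure NH4Cl = 349.7 × 0.5924 = 207.16 g.
M(NH4Cl) = 14.01 + 4(1.008) + 35.45 = 53.492 g/mol.
M(MnCl2) = 54.94 + 2(35.45) = 125.84 g/mol.
n(NH4Cl) = 207.16 / 53.492 = 3.8728 mol.
Step 1 (NH4Cl:HCl = 1:1): theoretical n(HCl) = 3.8728 mol; at 58.54% yield, n(HCl) = 2.2671 mol.
Step 2 (HCl:MnCl2 = 4:1): theoretical n(MnCl2) = 0.56678 mol, so theoretical mass = 0.56678 × 125.84 = 71.324 g.
At 94.66% yield, actual mass of MnCl2 = 71.324 × 0.9466 = 67.515 g.

67.51 g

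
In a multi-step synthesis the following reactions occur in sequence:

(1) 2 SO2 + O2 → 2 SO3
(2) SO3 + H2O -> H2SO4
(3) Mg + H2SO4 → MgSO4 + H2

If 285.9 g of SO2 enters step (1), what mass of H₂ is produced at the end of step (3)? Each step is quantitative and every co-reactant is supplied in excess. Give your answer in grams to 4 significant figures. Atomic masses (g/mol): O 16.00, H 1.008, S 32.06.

8.997 g

M(SO2) = 32.06 + 2(16.00) = 64.06 g/mol.
M(H2) = 2(1.008) = 2.016 g/mol.
n(SO2) = 285.9 / 64.06 = 4.4630 mol.
Reaction (1): SO2→SO3 ratio 2:2 ⇒ n(SO3) = 4.4630 mol.
Reaction (2): SO3→H2SO4 ratio 1:1 ⇒ n(H2SO4) = 4.4630 mol.
Reaction (3): H2SO4→H2 ratio 1:1 ⇒ n(H2) = 4.4630 mol.
Mass of H2 = 4.4630 × 2.016 = 8.9974 g.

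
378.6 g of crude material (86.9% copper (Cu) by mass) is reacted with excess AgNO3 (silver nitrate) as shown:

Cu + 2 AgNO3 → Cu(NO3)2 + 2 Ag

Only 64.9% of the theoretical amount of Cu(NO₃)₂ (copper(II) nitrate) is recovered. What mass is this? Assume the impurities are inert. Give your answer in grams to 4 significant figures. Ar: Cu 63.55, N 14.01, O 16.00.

Pure Cu available = 378.6 g × 0.869 = 329.00 g.
M(Cu) = 63.55 g/mol.
M(Cu(NO3)2) = 63.55 + 2(14.01) + 6(16.00) = 187.57 g/mol.
n(Cu) = 329.00 g / 63.55 g/mol = 5.1771 mol.
From the equation the Cu:Cu(NO3)2 mole ratio is 1:1, so n(Cu(NO3)2) = 5.1771 × 1/1 = 5.1771 mol.
Mass of Cu(NO3)2 = 5.1771 mol × 187.57 g/mol = 971.06 g.
Actual mass collected = 971.06 g × 0.649 = 630.22 g.

630.2 g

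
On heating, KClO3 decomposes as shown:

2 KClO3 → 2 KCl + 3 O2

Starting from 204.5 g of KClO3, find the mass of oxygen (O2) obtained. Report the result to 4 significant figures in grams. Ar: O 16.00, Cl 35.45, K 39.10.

M(KClO3) = 39.10 + 35.45 + 3(16.00) = 122.55 g/mol.
M(O2) = 2(16.00) = 32.00 g/mol.
n(KClO3) = 204.50 g / 122.55 g/mol = 1.6687 mol.
From the equation the KClO3:O2 mole ratio is 2:3, so n(O2) = 1.6687 × 3/2 = 2.5031 mol.
Mass of O2 = 2.5031 mol × 32.00 g/mol = 80.098 g.

80.10 g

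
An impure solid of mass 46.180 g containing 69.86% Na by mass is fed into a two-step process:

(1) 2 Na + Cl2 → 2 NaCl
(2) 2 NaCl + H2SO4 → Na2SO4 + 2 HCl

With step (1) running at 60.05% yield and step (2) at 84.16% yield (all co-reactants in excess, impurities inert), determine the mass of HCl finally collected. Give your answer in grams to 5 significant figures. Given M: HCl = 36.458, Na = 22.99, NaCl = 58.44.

25.856 g

Pure Na = 46.180 × 0.6986 = 32.2613 g.
n(Na) = 32.2613 / 22.99 = 1.40328 mol.
Step 1 (Na:NaCl = 2:2): theoretical n(NaCl) = 1.40328 mol; at 60.05% yield, n(NaCl) = 0.842668 mol.
Step 2 (NaCl:HCl = 2:2): theoretical n(HCl) = 0.842668 mol, so theoretical mass = 0.842668 × 36.458 = 30.7220 g.
At 84.16% yield, actual mass of HCl = 30.7220 × 0.8416 = 25.8556 g.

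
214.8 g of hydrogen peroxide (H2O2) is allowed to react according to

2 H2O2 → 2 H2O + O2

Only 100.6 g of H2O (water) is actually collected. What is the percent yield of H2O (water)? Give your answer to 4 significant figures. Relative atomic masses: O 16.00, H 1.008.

88.43 %

M(H2O2) = 2(1.008) + 2(16.00) = 34.016 g/mol.
M(H2O) = 2(1.008) + 16.00 = 18.016 g/mol.
n(H2O2) = 214.80 g / 34.016 g/mol = 6.3147 mol.
From the equation the H2O2:H2O mole ratio is 2:2, so n(H2O) = 6.3147 × 2/2 = 6.3147 mol.
Mass of H2O = 6.3147 mol × 18.016 g/mol = 113.77 g.
This is the theoretical yield. Percent yield = 100.6 g / 113.77 g × 100% = 88.428%.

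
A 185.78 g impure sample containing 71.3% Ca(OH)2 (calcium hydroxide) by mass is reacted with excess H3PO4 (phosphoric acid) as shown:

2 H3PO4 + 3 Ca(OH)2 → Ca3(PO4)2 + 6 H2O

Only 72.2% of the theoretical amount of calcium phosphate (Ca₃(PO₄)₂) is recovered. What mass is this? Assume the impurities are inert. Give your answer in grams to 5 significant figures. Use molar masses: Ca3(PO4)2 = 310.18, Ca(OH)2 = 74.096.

Pure Ca(OH)2 available = 185.78 g × 0.713 = 132.461 g.
n(Ca(OH)2) = 132.461 g / 74.096 g/mol = 1.78770 mol.
From the equation the Ca(OH)2:Ca3(PO4)2 mole ratio is 3:1, so n(Ca3(PO4)2) = 1.78770 × 1/3 = 0.595899 mol.
Mass of Ca3(PO4)2 = 0.595899 mol × 310.18 g/mol = 184.836 g.
Actual mass collected = 184.836 g × 0.722 = 133.451 g.

133.45 g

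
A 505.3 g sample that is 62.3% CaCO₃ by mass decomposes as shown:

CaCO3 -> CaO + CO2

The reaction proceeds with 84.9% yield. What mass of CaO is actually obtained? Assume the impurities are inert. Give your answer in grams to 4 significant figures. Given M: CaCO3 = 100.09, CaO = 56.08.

149.7 g

Pure CaCO3 available = 505.3 g × 0.623 = 314.80 g.
n(CaCO3) = 314.80 g / 100.09 g/mol = 3.1452 mol.
From the equation the CaCO3:CaO mole ratio is 1:1, so n(CaO) = 3.1452 × 1/1 = 3.1452 mol.
Mass of CaO = 3.1452 mol × 56.08 g/mol = 176.38 g.
Actual mass collected = 176.38 g × 0.849 = 149.75 g.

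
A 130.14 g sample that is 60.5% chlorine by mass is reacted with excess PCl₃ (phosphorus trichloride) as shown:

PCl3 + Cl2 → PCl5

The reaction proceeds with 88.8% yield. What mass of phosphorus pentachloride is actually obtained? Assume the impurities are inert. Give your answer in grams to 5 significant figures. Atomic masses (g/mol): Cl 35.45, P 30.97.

205.33 g

Pure Cl2 available = 130.14 g × 0.605 = 78.7347 g.
M(Cl2) = 2(35.45) = 70.90 g/mol.
M(PCl5) = 30.97 + 5(35.45) = 208.22 g/mol.
n(Cl2) = 78.7347 g / 70.90 g/mol = 1.11050 mol.
From the equation the Cl2:PCl5 mole ratio is 1:1, so n(PCl5) = 1.11050 × 1/1 = 1.11050 mol.
Mass of PCl5 = 1.11050 mol × 208.22 g/mol = 231.229 g.
Actual mass collected = 231.229 g × 0.888 = 205.331 g.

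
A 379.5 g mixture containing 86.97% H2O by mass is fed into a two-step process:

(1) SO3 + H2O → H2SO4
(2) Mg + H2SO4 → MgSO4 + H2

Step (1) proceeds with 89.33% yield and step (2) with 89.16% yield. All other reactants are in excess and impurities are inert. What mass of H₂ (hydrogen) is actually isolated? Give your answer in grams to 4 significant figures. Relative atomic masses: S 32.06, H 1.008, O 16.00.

Pure H2O = 379.5 × 0.8697 = 330.05 g.
M(H2O) = 2(1.008) + 16.00 = 18.016 g/mol.
M(H2) = 2(1.008) = 2.016 g/mol.
n(H2O) = 330.05 / 18.016 = 18.320 mol.
Step 1 (H2O:H2SO4 = 1:1): theoretical n(H2SO4) = 18.320 mol; at 89.33% yield, n(H2SO4) = 16.365 mol.
Step 2 (H2SO4:H2 = 1:1): theoretical n(H2) = 16.365 mol, so theoretical mass = 16.365 × 2.016 = 32.992 g.
At 89.16% yield, actual mass of H2 = 32.992 × 0.8916 = 29.416 g.

29.42 g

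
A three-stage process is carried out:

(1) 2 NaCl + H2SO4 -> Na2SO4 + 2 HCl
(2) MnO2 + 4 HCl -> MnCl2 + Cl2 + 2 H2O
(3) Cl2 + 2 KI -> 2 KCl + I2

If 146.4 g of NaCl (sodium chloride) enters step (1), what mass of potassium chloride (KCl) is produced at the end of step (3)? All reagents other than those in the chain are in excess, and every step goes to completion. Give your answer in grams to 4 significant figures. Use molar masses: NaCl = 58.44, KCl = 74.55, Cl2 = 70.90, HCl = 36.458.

n(NaCl) = 146.4 / 58.44 = 2.5051 mol.
Reaction (1): NaCl→HCl ratio 2:2 ⇒ n(HCl) = 2.5051 mol.
Reaction (2): HCl→Cl2 ratio 4:1 ⇒ n(Cl2) = 0.62628 mol.
Reaction (3): Cl2→KCl ratio 1:2 ⇒ n(KCl) = 1.2526 mol.
Mass of KCl = 1.2526 × 74.55 = 93.379 g.

93.38 g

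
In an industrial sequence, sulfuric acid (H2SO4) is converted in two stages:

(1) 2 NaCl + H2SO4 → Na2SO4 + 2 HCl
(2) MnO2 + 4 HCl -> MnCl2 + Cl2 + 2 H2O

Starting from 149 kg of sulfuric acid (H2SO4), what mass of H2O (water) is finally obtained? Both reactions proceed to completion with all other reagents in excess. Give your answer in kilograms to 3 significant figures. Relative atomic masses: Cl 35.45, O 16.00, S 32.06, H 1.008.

27.4 kg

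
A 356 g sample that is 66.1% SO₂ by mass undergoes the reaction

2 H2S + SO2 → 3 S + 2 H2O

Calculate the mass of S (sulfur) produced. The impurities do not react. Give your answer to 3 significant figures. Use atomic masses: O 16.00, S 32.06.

353 g

Mass of pure SO2 = 356 g × 0.661 = 235.3 g.
M(SO2) = 32.06 + 2(16.00) = 64.06 g/mol.
M(S) = 32.06 g/mol.
n(SO2) = 235.3 g / 64.06 g/mol = 3.673 mol.
From the equation the SO2:S mole ratio is 1:3, so n(S) = 3.673 × 3/1 = 11.02 mol.
Mass of S = 11.02 mol × 32.06 g/mol = 353.3 g.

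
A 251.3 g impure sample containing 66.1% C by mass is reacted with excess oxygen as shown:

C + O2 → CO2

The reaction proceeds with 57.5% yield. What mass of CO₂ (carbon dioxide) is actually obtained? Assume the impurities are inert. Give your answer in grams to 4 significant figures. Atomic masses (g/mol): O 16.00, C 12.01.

Pure C available = 251.3 g × 0.661 = 166.11 g.
M(C) = 12.01 g/mol.
M(CO2) = 12.01 + 2(16.00) = 44.01 g/mol.
n(C) = 166.11 g / 12.01 g/mol = 13.831 mol.
From the equation the C:CO2 mole ratio is 1:1, so n(CO2) = 13.831 × 1/1 = 13.831 mol.
Mass of CO2 = 13.831 mol × 44.01 g/mol = 608.70 g.
Actual mass collected = 608.70 g × 0.575 = 350.00 g.

350.0 g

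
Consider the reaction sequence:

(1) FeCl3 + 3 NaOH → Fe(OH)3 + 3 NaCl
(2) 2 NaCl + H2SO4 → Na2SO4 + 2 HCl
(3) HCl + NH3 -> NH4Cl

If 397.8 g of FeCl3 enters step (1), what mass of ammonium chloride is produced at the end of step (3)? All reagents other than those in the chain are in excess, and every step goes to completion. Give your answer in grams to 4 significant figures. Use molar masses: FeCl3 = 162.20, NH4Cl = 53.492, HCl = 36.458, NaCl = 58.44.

393.6 g

n(FeCl3) = 397.8 / 162.20 = 2.4525 mol.
Reaction (1): FeCl3→NaCl ratio 1:3 ⇒ n(NaCl) = 7.3576 mol.
Reaction (2): NaCl→HCl ratio 2:2 ⇒ n(HCl) = 7.3576 mol.
Reaction (3): HCl→NH4Cl ratio 1:1 ⇒ n(NH4Cl) = 7.3576 mol.
Mass of NH4Cl = 7.3576 × 53.492 = 393.57 g.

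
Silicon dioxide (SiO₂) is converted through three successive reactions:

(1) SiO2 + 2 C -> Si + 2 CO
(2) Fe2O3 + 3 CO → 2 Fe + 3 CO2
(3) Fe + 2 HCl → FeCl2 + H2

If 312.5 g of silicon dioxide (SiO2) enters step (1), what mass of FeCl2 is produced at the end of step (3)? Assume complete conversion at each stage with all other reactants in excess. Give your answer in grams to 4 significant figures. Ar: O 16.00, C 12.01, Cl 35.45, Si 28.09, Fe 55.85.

878.9 g

M(SiO2) = 28.09 + 2(16.00) = 60.09 g/mol.
M(FeCl2) = 55.85 + 2(35.45) = 126.75 g/mol.
n(SiO2) = 312.5 / 60.09 = 5.2005 mol.
Reaction (1): SiO2→CO ratio 1:2 ⇒ n(CO) = 10.401 mol.
Reaction (2): CO→Fe ratio 3:2 ⇒ n(Fe) = 6.9340 mol.
Reaction (3): Fe→FeCl2 ratio 1:1 ⇒ n(FeCl2) = 6.9340 mol.
Mass of FeCl2 = 6.9340 × 126.75 = 878.89 g.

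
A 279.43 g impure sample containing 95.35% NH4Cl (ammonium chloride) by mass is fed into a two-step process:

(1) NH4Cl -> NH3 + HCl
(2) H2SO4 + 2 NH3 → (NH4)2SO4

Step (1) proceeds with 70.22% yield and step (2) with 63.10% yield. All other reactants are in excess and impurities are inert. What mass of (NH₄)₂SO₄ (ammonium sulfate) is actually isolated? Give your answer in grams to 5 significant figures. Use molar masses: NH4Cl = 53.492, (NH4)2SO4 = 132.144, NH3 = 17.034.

Pure NH4Cl = 279.43 × 0.9535 = 266.437 g.
n(NH4Cl) = 266.437 / 53.492 = 4.98087 mol.
Step 1 (NH4Cl:NH3 = 1:1): theoretical n(NH3) = 4.98087 mol; at 70.22% yield, n(NH3) = 3.49756 mol.
Step 2 (NH3:(NH4)2SO4 = 2:1): theoretical n((NH4)2SO4) = 1.74878 mol, so theoretical mass = 1.74878 × 132.144 = 231.091 g.
At 63.10% yield, actual mass of (NH4)2SO4 = 231.091 × 0.6310 = 145.818 g.

145.82 g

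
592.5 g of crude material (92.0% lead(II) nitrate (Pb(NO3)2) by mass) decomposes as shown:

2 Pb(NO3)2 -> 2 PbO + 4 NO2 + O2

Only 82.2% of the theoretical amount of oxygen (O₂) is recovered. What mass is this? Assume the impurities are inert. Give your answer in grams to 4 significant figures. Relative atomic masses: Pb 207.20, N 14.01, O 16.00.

21.64 g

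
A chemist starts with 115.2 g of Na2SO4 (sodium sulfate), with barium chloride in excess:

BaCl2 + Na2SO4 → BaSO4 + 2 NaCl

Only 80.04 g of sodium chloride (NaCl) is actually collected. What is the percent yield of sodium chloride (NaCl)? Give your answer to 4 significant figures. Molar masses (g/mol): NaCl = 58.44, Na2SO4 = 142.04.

84.44 %

n(Na2SO4) = 115.20 g / 142.04 g/mol = 0.81104 mol.
From the equation the Na2SO4:NaCl mole ratio is 1:2, so n(NaCl) = 0.81104 × 2/1 = 1.6221 mol.
Mass of NaCl = 1.6221 mol × 58.44 g/mol = 94.794 g.
This is the theoretical yield. Percent yield = 80.04 g / 94.794 g × 100% = 84.435%.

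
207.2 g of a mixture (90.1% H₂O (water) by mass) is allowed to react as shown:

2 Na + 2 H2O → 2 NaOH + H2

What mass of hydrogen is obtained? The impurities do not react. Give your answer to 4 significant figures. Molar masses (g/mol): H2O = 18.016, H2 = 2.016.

10.45 g

Mass of pure H2O = 207.2 g × 0.901 = 186.69 g.
n(H2O) = 186.69 g / 18.016 g/mol = 10.362 mol.
From the equation the H2O:H2 mole ratio is 2:1, so n(H2) = 10.362 × 1/2 = 5.1812 mol.
Mass of H2 = 5.1812 mol × 2.016 g/mol = 10.445 g.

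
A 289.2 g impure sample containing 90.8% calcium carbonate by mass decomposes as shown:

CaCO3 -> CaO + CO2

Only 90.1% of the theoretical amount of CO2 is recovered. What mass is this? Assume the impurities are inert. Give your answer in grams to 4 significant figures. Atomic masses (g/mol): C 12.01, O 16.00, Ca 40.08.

104.0 g

Pure CaCO3 available = 289.2 g × 0.908 = 262.59 g.
M(CaCO3) = 40.08 + 12.01 + 3(16.00) = 100.09 g/mol.
M(CO2) = 12.01 + 2(16.00) = 44.01 g/mol.
n(CaCO3) = 262.59 g / 100.09 g/mol = 2.6236 mol.
From the equation the CaCO3:CO2 mole ratio is 1:1, so n(CO2) = 2.6236 × 1/1 = 2.6236 mol.
Mass of CO2 = 2.6236 mol × 44.01 g/mol = 115.46 g.
Actual mass collected = 115.46 g × 0.901 = 104.03 g.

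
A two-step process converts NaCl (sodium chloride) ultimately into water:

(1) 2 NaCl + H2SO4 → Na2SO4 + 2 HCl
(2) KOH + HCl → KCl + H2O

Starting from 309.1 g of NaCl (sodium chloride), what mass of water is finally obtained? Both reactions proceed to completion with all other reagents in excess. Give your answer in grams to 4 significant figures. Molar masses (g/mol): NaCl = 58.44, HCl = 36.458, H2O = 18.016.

95.29 g

n(NaCl) = 309.10 / 58.44 = 5.2892 mol.
Step 1 gives a 2:2 ratio of NaCl to HCl, so n(HCl) = 5.2892 mol.
In step 2 the HCl:H2O ratio is 1:1, so n(H2O) = 5.2892 mol.
Mass of H2O = 5.2892 × 18.016 = 95.290 g.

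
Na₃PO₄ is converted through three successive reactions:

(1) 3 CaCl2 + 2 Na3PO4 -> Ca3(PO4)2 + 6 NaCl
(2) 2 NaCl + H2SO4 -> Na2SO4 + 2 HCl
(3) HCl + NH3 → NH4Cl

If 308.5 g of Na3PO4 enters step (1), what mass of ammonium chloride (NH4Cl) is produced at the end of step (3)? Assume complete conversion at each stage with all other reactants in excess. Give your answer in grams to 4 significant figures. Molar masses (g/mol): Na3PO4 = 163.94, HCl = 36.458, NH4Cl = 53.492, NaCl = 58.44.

n(Na3PO4) = 308.5 / 163.94 = 1.8818 mol.
Reaction (1): Na3PO4→NaCl ratio 2:6 ⇒ n(NaCl) = 5.6454 mol.
Reaction (2): NaCl→HCl ratio 2:2 ⇒ n(HCl) = 5.6454 mol.
Reaction (3): HCl→NH4Cl ratio 1:1 ⇒ n(NH4Cl) = 5.6454 mol.
Mass of NH4Cl = 5.6454 × 53.492 = 301.98 g.

302.0 g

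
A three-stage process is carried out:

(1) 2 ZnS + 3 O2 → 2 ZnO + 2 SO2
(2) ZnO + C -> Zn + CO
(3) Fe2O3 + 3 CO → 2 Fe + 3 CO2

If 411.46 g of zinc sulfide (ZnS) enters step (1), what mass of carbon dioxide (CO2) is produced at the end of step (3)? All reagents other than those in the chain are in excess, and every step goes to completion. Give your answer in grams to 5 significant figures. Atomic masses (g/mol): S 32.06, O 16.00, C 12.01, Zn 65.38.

M(ZnS) = 65.38 + 32.06 = 97.44 g/mol.
M(CO2) = 12.01 + 2(16.00) = 44.01 g/mol.
n(ZnS) = 411.46 / 97.44 = 4.22270 mol.
Reaction (1): ZnS→ZnO ratio 2:2 ⇒ n(ZnO) = 4.22270 mol.
Reaction (2): ZnO→CO ratio 1:1 ⇒ n(CO) = 4.22270 mol.
Reaction (3): CO→CO2 ratio 3:3 ⇒ n(CO2) = 4.22270 mol.
Mass of CO2 = 4.22270 × 44.01 = 185.841 g.

185.84 g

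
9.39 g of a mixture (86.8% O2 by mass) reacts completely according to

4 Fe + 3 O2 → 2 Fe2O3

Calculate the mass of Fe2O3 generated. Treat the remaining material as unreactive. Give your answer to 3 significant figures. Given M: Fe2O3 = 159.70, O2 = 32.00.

Mass of pure O2 = 9.39 g × 0.868 = 8.151 g.
n(O2) = 8.151 g / 32.00 g/mol = 0.2547 mol.
From the equation the O2:Fe2O3 mole ratio is 3:2, so n(Fe2O3) = 0.2547 × 2/3 = 0.1698 mol.
Mass of Fe2O3 = 0.1698 mol × 159.70 g/mol = 27.12 g.

27.1 g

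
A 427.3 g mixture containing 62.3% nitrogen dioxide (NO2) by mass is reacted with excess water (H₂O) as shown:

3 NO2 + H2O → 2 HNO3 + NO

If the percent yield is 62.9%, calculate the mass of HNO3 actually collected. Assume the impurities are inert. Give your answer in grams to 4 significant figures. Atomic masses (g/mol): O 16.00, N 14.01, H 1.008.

152.9 g

Pure NO2 available = 427.3 g × 0.623 = 266.21 g.
M(NO2) = 14.01 + 2(16.00) = 46.01 g/mol.
M(HNO3) = 1.008 + 14.01 + 3(16.00) = 63.018 g/mol.
n(NO2) = 266.21 g / 46.01 g/mol = 5.7859 mol.
From the equation the NO2:HNO3 mole ratio is 3:2, so n(HNO3) = 5.7859 × 2/3 = 3.8572 mol.
Mass of HNO3 = 3.8572 mol × 63.018 g/mol = 243.08 g.
Actual mass collected = 243.08 g × 0.629 = 152.89 g.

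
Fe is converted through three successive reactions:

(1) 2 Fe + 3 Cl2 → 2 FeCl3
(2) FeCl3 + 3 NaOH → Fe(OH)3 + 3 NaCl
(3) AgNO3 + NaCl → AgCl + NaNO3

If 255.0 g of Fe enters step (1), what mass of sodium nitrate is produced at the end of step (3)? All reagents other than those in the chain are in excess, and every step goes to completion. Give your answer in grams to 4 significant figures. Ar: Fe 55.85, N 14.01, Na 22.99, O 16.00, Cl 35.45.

1164 g

M(Fe) = 55.85 g/mol.
M(NaNO3) = 22.99 + 14.01 + 3(16.00) = 85.00 g/mol.
n(Fe) = 255.0 / 55.85 = 4.5658 mol.
Reaction (1): Fe→FeCl3 ratio 2:2 ⇒ n(FeCl3) = 4.5658 mol.
Reaction (2): FeCl3→NaCl ratio 1:3 ⇒ n(NaCl) = 13.697 mol.
Reaction (3): NaCl→NaNO3 ratio 1:1 ⇒ n(NaNO3) = 13.697 mol.
Mass of NaNO3 = 13.697 × 85.00 = 1164.3 g.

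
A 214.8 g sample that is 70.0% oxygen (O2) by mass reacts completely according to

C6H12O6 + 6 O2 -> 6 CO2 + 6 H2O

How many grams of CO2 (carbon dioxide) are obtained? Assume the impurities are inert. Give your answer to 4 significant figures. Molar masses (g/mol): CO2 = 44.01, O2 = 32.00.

Mass of pure O2 = 214.8 g × 0.700 = 150.36 g.
n(O2) = 150.36 g / 32.00 g/mol = 4.6988 mol.
From the equation the O2:CO2 mole ratio is 6:6, so n(CO2) = 4.6988 × 6/6 = 4.6988 mol.
Mass of CO2 = 4.6988 mol × 44.01 g/mol = 206.79 g.

206.8 g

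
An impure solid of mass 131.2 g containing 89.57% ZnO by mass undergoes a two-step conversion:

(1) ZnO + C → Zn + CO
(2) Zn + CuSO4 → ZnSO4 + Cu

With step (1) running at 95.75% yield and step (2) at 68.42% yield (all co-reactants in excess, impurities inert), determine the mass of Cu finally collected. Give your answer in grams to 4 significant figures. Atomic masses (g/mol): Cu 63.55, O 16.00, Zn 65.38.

Pure ZnO = 131.2 × 0.8957 = 117.52 g.
M(ZnO) = 65.38 + 16.00 = 81.38 g/mol.
M(Cu) = 63.55 g/mol.
n(ZnO) = 117.52 / 81.38 = 1.4440 mol.
Step 1 (ZnO:Zn = 1:1): theoretical n(Zn) = 1.4440 mol; at 95.75% yield, n(Zn) = 1.3827 mol.
Step 2 (Zn:Cu = 1:1): theoretical n(Cu) = 1.3827 mol, so theoretical mass = 1.3827 × 63.55 = 87.868 g.
At 68.42% yield, actual mass of Cu = 87.868 × 0.6842 = 60.120 g.

60.12 g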